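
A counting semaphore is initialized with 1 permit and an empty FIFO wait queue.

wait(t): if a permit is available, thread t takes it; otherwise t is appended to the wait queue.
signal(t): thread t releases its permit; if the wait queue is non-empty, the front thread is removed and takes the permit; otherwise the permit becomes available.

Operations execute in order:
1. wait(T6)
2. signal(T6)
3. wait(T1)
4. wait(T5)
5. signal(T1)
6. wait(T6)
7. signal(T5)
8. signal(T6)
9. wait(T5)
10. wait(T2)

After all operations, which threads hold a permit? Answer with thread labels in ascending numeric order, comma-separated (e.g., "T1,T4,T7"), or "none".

Step 1: wait(T6) -> count=0 queue=[] holders={T6}
Step 2: signal(T6) -> count=1 queue=[] holders={none}
Step 3: wait(T1) -> count=0 queue=[] holders={T1}
Step 4: wait(T5) -> count=0 queue=[T5] holders={T1}
Step 5: signal(T1) -> count=0 queue=[] holders={T5}
Step 6: wait(T6) -> count=0 queue=[T6] holders={T5}
Step 7: signal(T5) -> count=0 queue=[] holders={T6}
Step 8: signal(T6) -> count=1 queue=[] holders={none}
Step 9: wait(T5) -> count=0 queue=[] holders={T5}
Step 10: wait(T2) -> count=0 queue=[T2] holders={T5}
Final holders: T5

Answer: T5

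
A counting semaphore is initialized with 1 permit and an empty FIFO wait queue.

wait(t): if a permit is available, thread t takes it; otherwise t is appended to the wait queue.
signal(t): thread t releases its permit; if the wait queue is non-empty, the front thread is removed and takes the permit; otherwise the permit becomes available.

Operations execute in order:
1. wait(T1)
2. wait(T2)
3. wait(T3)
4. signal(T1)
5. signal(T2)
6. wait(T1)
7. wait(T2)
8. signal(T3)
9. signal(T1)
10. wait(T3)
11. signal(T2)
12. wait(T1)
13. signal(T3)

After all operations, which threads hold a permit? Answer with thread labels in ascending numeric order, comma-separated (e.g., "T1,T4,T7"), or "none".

Step 1: wait(T1) -> count=0 queue=[] holders={T1}
Step 2: wait(T2) -> count=0 queue=[T2] holders={T1}
Step 3: wait(T3) -> count=0 queue=[T2,T3] holders={T1}
Step 4: signal(T1) -> count=0 queue=[T3] holders={T2}
Step 5: signal(T2) -> count=0 queue=[] holders={T3}
Step 6: wait(T1) -> count=0 queue=[T1] holders={T3}
Step 7: wait(T2) -> count=0 queue=[T1,T2] holders={T3}
Step 8: signal(T3) -> count=0 queue=[T2] holders={T1}
Step 9: signal(T1) -> count=0 queue=[] holders={T2}
Step 10: wait(T3) -> count=0 queue=[T3] holders={T2}
Step 11: signal(T2) -> count=0 queue=[] holders={T3}
Step 12: wait(T1) -> count=0 queue=[T1] holders={T3}
Step 13: signal(T3) -> count=0 queue=[] holders={T1}
Final holders: T1

Answer: T1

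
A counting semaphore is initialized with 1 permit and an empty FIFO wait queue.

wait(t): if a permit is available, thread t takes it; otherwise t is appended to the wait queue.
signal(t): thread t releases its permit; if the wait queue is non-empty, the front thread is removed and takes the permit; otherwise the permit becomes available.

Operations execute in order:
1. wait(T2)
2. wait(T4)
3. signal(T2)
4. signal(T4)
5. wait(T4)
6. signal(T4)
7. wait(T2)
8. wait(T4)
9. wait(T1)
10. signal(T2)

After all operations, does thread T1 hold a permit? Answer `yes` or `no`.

Step 1: wait(T2) -> count=0 queue=[] holders={T2}
Step 2: wait(T4) -> count=0 queue=[T4] holders={T2}
Step 3: signal(T2) -> count=0 queue=[] holders={T4}
Step 4: signal(T4) -> count=1 queue=[] holders={none}
Step 5: wait(T4) -> count=0 queue=[] holders={T4}
Step 6: signal(T4) -> count=1 queue=[] holders={none}
Step 7: wait(T2) -> count=0 queue=[] holders={T2}
Step 8: wait(T4) -> count=0 queue=[T4] holders={T2}
Step 9: wait(T1) -> count=0 queue=[T4,T1] holders={T2}
Step 10: signal(T2) -> count=0 queue=[T1] holders={T4}
Final holders: {T4} -> T1 not in holders

Answer: no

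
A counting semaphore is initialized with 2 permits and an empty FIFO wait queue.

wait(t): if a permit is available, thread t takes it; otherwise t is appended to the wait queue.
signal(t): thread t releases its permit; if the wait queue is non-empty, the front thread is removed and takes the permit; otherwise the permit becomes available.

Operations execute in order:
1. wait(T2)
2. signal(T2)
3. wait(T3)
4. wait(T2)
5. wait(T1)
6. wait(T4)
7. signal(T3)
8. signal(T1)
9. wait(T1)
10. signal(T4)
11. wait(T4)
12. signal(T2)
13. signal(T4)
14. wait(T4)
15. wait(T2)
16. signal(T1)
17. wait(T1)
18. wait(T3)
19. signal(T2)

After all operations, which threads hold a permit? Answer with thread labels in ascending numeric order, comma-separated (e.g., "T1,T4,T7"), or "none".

Step 1: wait(T2) -> count=1 queue=[] holders={T2}
Step 2: signal(T2) -> count=2 queue=[] holders={none}
Step 3: wait(T3) -> count=1 queue=[] holders={T3}
Step 4: wait(T2) -> count=0 queue=[] holders={T2,T3}
Step 5: wait(T1) -> count=0 queue=[T1] holders={T2,T3}
Step 6: wait(T4) -> count=0 queue=[T1,T4] holders={T2,T3}
Step 7: signal(T3) -> count=0 queue=[T4] holders={T1,T2}
Step 8: signal(T1) -> count=0 queue=[] holders={T2,T4}
Step 9: wait(T1) -> count=0 queue=[T1] holders={T2,T4}
Step 10: signal(T4) -> count=0 queue=[] holders={T1,T2}
Step 11: wait(T4) -> count=0 queue=[T4] holders={T1,T2}
Step 12: signal(T2) -> count=0 queue=[] holders={T1,T4}
Step 13: signal(T4) -> count=1 queue=[] holders={T1}
Step 14: wait(T4) -> count=0 queue=[] holders={T1,T4}
Step 15: wait(T2) -> count=0 queue=[T2] holders={T1,T4}
Step 16: signal(T1) -> count=0 queue=[] holders={T2,T4}
Step 17: wait(T1) -> count=0 queue=[T1] holders={T2,T4}
Step 18: wait(T3) -> count=0 queue=[T1,T3] holders={T2,T4}
Step 19: signal(T2) -> count=0 queue=[T3] holders={T1,T4}
Final holders: T1,T4

Answer: T1,T4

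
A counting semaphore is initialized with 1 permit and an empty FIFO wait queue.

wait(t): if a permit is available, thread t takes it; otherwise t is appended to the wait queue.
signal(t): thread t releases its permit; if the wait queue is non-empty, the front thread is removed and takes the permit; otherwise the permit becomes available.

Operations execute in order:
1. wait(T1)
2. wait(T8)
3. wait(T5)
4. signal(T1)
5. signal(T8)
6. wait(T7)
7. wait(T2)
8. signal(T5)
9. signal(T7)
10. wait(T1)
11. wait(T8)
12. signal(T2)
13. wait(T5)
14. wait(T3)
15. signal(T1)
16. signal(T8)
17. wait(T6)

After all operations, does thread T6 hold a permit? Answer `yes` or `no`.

Step 1: wait(T1) -> count=0 queue=[] holders={T1}
Step 2: wait(T8) -> count=0 queue=[T8] holders={T1}
Step 3: wait(T5) -> count=0 queue=[T8,T5] holders={T1}
Step 4: signal(T1) -> count=0 queue=[T5] holders={T8}
Step 5: signal(T8) -> count=0 queue=[] holders={T5}
Step 6: wait(T7) -> count=0 queue=[T7] holders={T5}
Step 7: wait(T2) -> count=0 queue=[T7,T2] holders={T5}
Step 8: signal(T5) -> count=0 queue=[T2] holders={T7}
Step 9: signal(T7) -> count=0 queue=[] holders={T2}
Step 10: wait(T1) -> count=0 queue=[T1] holders={T2}
Step 11: wait(T8) -> count=0 queue=[T1,T8] holders={T2}
Step 12: signal(T2) -> count=0 queue=[T8] holders={T1}
Step 13: wait(T5) -> count=0 queue=[T8,T5] holders={T1}
Step 14: wait(T3) -> count=0 queue=[T8,T5,T3] holders={T1}
Step 15: signal(T1) -> count=0 queue=[T5,T3] holders={T8}
Step 16: signal(T8) -> count=0 queue=[T3] holders={T5}
Step 17: wait(T6) -> count=0 queue=[T3,T6] holders={T5}
Final holders: {T5} -> T6 not in holders

Answer: no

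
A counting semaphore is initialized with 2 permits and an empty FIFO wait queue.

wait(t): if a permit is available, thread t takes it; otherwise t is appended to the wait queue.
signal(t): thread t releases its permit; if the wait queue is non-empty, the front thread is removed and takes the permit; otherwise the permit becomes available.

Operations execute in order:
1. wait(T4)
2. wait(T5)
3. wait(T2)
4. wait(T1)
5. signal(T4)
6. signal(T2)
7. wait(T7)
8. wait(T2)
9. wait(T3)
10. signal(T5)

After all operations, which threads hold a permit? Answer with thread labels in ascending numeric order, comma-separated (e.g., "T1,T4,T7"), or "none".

Answer: T1,T7

Derivation:
Step 1: wait(T4) -> count=1 queue=[] holders={T4}
Step 2: wait(T5) -> count=0 queue=[] holders={T4,T5}
Step 3: wait(T2) -> count=0 queue=[T2] holders={T4,T5}
Step 4: wait(T1) -> count=0 queue=[T2,T1] holders={T4,T5}
Step 5: signal(T4) -> count=0 queue=[T1] holders={T2,T5}
Step 6: signal(T2) -> count=0 queue=[] holders={T1,T5}
Step 7: wait(T7) -> count=0 queue=[T7] holders={T1,T5}
Step 8: wait(T2) -> count=0 queue=[T7,T2] holders={T1,T5}
Step 9: wait(T3) -> count=0 queue=[T7,T2,T3] holders={T1,T5}
Step 10: signal(T5) -> count=0 queue=[T2,T3] holders={T1,T7}
Final holders: T1,T7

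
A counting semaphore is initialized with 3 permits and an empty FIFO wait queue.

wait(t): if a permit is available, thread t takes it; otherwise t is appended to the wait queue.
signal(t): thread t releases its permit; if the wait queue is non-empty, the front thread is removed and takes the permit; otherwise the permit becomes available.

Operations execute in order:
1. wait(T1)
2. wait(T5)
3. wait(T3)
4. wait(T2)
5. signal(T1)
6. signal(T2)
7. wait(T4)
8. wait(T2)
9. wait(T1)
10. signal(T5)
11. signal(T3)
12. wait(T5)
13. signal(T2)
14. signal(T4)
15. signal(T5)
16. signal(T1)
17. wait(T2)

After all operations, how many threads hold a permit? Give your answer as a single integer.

Step 1: wait(T1) -> count=2 queue=[] holders={T1}
Step 2: wait(T5) -> count=1 queue=[] holders={T1,T5}
Step 3: wait(T3) -> count=0 queue=[] holders={T1,T3,T5}
Step 4: wait(T2) -> count=0 queue=[T2] holders={T1,T3,T5}
Step 5: signal(T1) -> count=0 queue=[] holders={T2,T3,T5}
Step 6: signal(T2) -> count=1 queue=[] holders={T3,T5}
Step 7: wait(T4) -> count=0 queue=[] holders={T3,T4,T5}
Step 8: wait(T2) -> count=0 queue=[T2] holders={T3,T4,T5}
Step 9: wait(T1) -> count=0 queue=[T2,T1] holders={T3,T4,T5}
Step 10: signal(T5) -> count=0 queue=[T1] holders={T2,T3,T4}
Step 11: signal(T3) -> count=0 queue=[] holders={T1,T2,T4}
Step 12: wait(T5) -> count=0 queue=[T5] holders={T1,T2,T4}
Step 13: signal(T2) -> count=0 queue=[] holders={T1,T4,T5}
Step 14: signal(T4) -> count=1 queue=[] holders={T1,T5}
Step 15: signal(T5) -> count=2 queue=[] holders={T1}
Step 16: signal(T1) -> count=3 queue=[] holders={none}
Step 17: wait(T2) -> count=2 queue=[] holders={T2}
Final holders: {T2} -> 1 thread(s)

Answer: 1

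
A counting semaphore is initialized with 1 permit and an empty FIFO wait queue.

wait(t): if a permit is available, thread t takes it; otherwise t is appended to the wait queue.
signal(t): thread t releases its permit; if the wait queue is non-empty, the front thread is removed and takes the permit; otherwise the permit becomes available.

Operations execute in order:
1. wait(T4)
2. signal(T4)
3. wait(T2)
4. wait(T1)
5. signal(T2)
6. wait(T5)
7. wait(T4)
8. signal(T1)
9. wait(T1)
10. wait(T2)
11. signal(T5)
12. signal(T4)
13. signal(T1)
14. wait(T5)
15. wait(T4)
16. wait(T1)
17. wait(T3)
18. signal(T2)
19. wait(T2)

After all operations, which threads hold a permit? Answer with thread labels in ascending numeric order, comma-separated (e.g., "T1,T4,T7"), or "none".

Step 1: wait(T4) -> count=0 queue=[] holders={T4}
Step 2: signal(T4) -> count=1 queue=[] holders={none}
Step 3: wait(T2) -> count=0 queue=[] holders={T2}
Step 4: wait(T1) -> count=0 queue=[T1] holders={T2}
Step 5: signal(T2) -> count=0 queue=[] holders={T1}
Step 6: wait(T5) -> count=0 queue=[T5] holders={T1}
Step 7: wait(T4) -> count=0 queue=[T5,T4] holders={T1}
Step 8: signal(T1) -> count=0 queue=[T4] holders={T5}
Step 9: wait(T1) -> count=0 queue=[T4,T1] holders={T5}
Step 10: wait(T2) -> count=0 queue=[T4,T1,T2] holders={T5}
Step 11: signal(T5) -> count=0 queue=[T1,T2] holders={T4}
Step 12: signal(T4) -> count=0 queue=[T2] holders={T1}
Step 13: signal(T1) -> count=0 queue=[] holders={T2}
Step 14: wait(T5) -> count=0 queue=[T5] holders={T2}
Step 15: wait(T4) -> count=0 queue=[T5,T4] holders={T2}
Step 16: wait(T1) -> count=0 queue=[T5,T4,T1] holders={T2}
Step 17: wait(T3) -> count=0 queue=[T5,T4,T1,T3] holders={T2}
Step 18: signal(T2) -> count=0 queue=[T4,T1,T3] holders={T5}
Step 19: wait(T2) -> count=0 queue=[T4,T1,T3,T2] holders={T5}
Final holders: T5

Answer: T5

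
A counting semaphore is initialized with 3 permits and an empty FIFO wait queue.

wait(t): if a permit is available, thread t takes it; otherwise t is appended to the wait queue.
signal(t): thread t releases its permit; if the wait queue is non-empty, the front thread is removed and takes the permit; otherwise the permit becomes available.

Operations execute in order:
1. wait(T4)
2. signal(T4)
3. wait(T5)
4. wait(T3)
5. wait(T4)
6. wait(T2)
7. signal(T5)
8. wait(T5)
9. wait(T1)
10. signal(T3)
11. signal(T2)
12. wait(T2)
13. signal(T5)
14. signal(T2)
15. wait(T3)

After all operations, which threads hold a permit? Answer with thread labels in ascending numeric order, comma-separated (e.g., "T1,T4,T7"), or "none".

Answer: T1,T3,T4

Derivation:
Step 1: wait(T4) -> count=2 queue=[] holders={T4}
Step 2: signal(T4) -> count=3 queue=[] holders={none}
Step 3: wait(T5) -> count=2 queue=[] holders={T5}
Step 4: wait(T3) -> count=1 queue=[] holders={T3,T5}
Step 5: wait(T4) -> count=0 queue=[] holders={T3,T4,T5}
Step 6: wait(T2) -> count=0 queue=[T2] holders={T3,T4,T5}
Step 7: signal(T5) -> count=0 queue=[] holders={T2,T3,T4}
Step 8: wait(T5) -> count=0 queue=[T5] holders={T2,T3,T4}
Step 9: wait(T1) -> count=0 queue=[T5,T1] holders={T2,T3,T4}
Step 10: signal(T3) -> count=0 queue=[T1] holders={T2,T4,T5}
Step 11: signal(T2) -> count=0 queue=[] holders={T1,T4,T5}
Step 12: wait(T2) -> count=0 queue=[T2] holders={T1,T4,T5}
Step 13: signal(T5) -> count=0 queue=[] holders={T1,T2,T4}
Step 14: signal(T2) -> count=1 queue=[] holders={T1,T4}
Step 15: wait(T3) -> count=0 queue=[] holders={T1,T3,T4}
Final holders: T1,T3,T4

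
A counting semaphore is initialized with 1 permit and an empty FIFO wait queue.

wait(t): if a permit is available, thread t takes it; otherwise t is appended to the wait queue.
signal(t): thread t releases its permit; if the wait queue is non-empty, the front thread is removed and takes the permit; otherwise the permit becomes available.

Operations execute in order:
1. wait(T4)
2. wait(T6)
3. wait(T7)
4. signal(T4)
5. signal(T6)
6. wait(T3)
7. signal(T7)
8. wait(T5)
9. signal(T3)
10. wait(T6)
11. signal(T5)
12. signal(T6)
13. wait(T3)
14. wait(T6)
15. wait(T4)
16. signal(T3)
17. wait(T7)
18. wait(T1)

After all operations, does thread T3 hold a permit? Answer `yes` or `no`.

Step 1: wait(T4) -> count=0 queue=[] holders={T4}
Step 2: wait(T6) -> count=0 queue=[T6] holders={T4}
Step 3: wait(T7) -> count=0 queue=[T6,T7] holders={T4}
Step 4: signal(T4) -> count=0 queue=[T7] holders={T6}
Step 5: signal(T6) -> count=0 queue=[] holders={T7}
Step 6: wait(T3) -> count=0 queue=[T3] holders={T7}
Step 7: signal(T7) -> count=0 queue=[] holders={T3}
Step 8: wait(T5) -> count=0 queue=[T5] holders={T3}
Step 9: signal(T3) -> count=0 queue=[] holders={T5}
Step 10: wait(T6) -> count=0 queue=[T6] holders={T5}
Step 11: signal(T5) -> count=0 queue=[] holders={T6}
Step 12: signal(T6) -> count=1 queue=[] holders={none}
Step 13: wait(T3) -> count=0 queue=[] holders={T3}
Step 14: wait(T6) -> count=0 queue=[T6] holders={T3}
Step 15: wait(T4) -> count=0 queue=[T6,T4] holders={T3}
Step 16: signal(T3) -> count=0 queue=[T4] holders={T6}
Step 17: wait(T7) -> count=0 queue=[T4,T7] holders={T6}
Step 18: wait(T1) -> count=0 queue=[T4,T7,T1] holders={T6}
Final holders: {T6} -> T3 not in holders

Answer: no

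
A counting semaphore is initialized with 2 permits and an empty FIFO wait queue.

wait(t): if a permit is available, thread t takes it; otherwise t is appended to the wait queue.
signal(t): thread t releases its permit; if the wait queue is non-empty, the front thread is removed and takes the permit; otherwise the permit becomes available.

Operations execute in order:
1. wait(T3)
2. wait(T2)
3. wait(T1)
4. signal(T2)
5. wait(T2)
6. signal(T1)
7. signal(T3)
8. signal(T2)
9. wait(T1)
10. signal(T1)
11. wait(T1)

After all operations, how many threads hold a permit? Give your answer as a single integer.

Step 1: wait(T3) -> count=1 queue=[] holders={T3}
Step 2: wait(T2) -> count=0 queue=[] holders={T2,T3}
Step 3: wait(T1) -> count=0 queue=[T1] holders={T2,T3}
Step 4: signal(T2) -> count=0 queue=[] holders={T1,T3}
Step 5: wait(T2) -> count=0 queue=[T2] holders={T1,T3}
Step 6: signal(T1) -> count=0 queue=[] holders={T2,T3}
Step 7: signal(T3) -> count=1 queue=[] holders={T2}
Step 8: signal(T2) -> count=2 queue=[] holders={none}
Step 9: wait(T1) -> count=1 queue=[] holders={T1}
Step 10: signal(T1) -> count=2 queue=[] holders={none}
Step 11: wait(T1) -> count=1 queue=[] holders={T1}
Final holders: {T1} -> 1 thread(s)

Answer: 1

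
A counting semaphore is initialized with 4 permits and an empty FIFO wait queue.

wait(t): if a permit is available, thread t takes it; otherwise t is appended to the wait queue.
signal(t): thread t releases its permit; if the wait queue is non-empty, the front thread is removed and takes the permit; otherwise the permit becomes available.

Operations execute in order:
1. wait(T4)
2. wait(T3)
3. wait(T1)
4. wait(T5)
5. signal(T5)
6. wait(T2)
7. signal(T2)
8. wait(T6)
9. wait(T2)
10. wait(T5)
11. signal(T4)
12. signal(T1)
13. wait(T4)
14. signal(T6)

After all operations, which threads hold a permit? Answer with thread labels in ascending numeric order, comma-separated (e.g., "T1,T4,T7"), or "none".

Answer: T2,T3,T4,T5

Derivation:
Step 1: wait(T4) -> count=3 queue=[] holders={T4}
Step 2: wait(T3) -> count=2 queue=[] holders={T3,T4}
Step 3: wait(T1) -> count=1 queue=[] holders={T1,T3,T4}
Step 4: wait(T5) -> count=0 queue=[] holders={T1,T3,T4,T5}
Step 5: signal(T5) -> count=1 queue=[] holders={T1,T3,T4}
Step 6: wait(T2) -> count=0 queue=[] holders={T1,T2,T3,T4}
Step 7: signal(T2) -> count=1 queue=[] holders={T1,T3,T4}
Step 8: wait(T6) -> count=0 queue=[] holders={T1,T3,T4,T6}
Step 9: wait(T2) -> count=0 queue=[T2] holders={T1,T3,T4,T6}
Step 10: wait(T5) -> count=0 queue=[T2,T5] holders={T1,T3,T4,T6}
Step 11: signal(T4) -> count=0 queue=[T5] holders={T1,T2,T3,T6}
Step 12: signal(T1) -> count=0 queue=[] holders={T2,T3,T5,T6}
Step 13: wait(T4) -> count=0 queue=[T4] holders={T2,T3,T5,T6}
Step 14: signal(T6) -> count=0 queue=[] holders={T2,T3,T4,T5}
Final holders: T2,T3,T4,T5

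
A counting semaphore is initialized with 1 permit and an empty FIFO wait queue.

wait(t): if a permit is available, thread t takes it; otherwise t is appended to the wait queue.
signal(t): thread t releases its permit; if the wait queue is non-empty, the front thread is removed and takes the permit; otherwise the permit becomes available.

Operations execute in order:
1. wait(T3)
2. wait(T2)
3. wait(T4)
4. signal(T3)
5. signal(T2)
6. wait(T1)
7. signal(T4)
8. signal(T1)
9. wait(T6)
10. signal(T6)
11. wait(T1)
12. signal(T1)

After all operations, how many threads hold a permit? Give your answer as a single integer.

Answer: 0

Derivation:
Step 1: wait(T3) -> count=0 queue=[] holders={T3}
Step 2: wait(T2) -> count=0 queue=[T2] holders={T3}
Step 3: wait(T4) -> count=0 queue=[T2,T4] holders={T3}
Step 4: signal(T3) -> count=0 queue=[T4] holders={T2}
Step 5: signal(T2) -> count=0 queue=[] holders={T4}
Step 6: wait(T1) -> count=0 queue=[T1] holders={T4}
Step 7: signal(T4) -> count=0 queue=[] holders={T1}
Step 8: signal(T1) -> count=1 queue=[] holders={none}
Step 9: wait(T6) -> count=0 queue=[] holders={T6}
Step 10: signal(T6) -> count=1 queue=[] holders={none}
Step 11: wait(T1) -> count=0 queue=[] holders={T1}
Step 12: signal(T1) -> count=1 queue=[] holders={none}
Final holders: {none} -> 0 thread(s)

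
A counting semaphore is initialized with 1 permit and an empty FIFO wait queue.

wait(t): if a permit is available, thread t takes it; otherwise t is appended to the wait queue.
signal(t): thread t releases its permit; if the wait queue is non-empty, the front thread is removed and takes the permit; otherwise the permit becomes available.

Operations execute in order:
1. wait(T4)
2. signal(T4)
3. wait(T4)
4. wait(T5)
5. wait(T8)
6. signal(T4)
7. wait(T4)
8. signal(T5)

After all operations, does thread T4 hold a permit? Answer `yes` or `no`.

Answer: no

Derivation:
Step 1: wait(T4) -> count=0 queue=[] holders={T4}
Step 2: signal(T4) -> count=1 queue=[] holders={none}
Step 3: wait(T4) -> count=0 queue=[] holders={T4}
Step 4: wait(T5) -> count=0 queue=[T5] holders={T4}
Step 5: wait(T8) -> count=0 queue=[T5,T8] holders={T4}
Step 6: signal(T4) -> count=0 queue=[T8] holders={T5}
Step 7: wait(T4) -> count=0 queue=[T8,T4] holders={T5}
Step 8: signal(T5) -> count=0 queue=[T4] holders={T8}
Final holders: {T8} -> T4 not in holders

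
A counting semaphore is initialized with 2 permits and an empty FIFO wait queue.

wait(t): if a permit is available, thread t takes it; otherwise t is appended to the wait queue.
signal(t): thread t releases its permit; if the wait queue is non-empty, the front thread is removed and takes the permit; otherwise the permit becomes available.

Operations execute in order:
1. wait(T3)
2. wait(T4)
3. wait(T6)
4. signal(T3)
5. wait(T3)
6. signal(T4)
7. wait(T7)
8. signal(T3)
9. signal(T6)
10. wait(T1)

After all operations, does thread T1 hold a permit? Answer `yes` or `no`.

Step 1: wait(T3) -> count=1 queue=[] holders={T3}
Step 2: wait(T4) -> count=0 queue=[] holders={T3,T4}
Step 3: wait(T6) -> count=0 queue=[T6] holders={T3,T4}
Step 4: signal(T3) -> count=0 queue=[] holders={T4,T6}
Step 5: wait(T3) -> count=0 queue=[T3] holders={T4,T6}
Step 6: signal(T4) -> count=0 queue=[] holders={T3,T6}
Step 7: wait(T7) -> count=0 queue=[T7] holders={T3,T6}
Step 8: signal(T3) -> count=0 queue=[] holders={T6,T7}
Step 9: signal(T6) -> count=1 queue=[] holders={T7}
Step 10: wait(T1) -> count=0 queue=[] holders={T1,T7}
Final holders: {T1,T7} -> T1 in holders

Answer: yes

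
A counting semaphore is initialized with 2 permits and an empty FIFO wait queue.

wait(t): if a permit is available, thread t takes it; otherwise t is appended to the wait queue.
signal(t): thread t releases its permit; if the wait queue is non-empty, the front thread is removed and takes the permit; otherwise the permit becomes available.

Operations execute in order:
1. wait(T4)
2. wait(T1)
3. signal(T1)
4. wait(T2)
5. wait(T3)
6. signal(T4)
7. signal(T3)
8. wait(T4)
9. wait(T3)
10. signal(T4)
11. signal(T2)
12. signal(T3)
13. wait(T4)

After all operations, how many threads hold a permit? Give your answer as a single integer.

Step 1: wait(T4) -> count=1 queue=[] holders={T4}
Step 2: wait(T1) -> count=0 queue=[] holders={T1,T4}
Step 3: signal(T1) -> count=1 queue=[] holders={T4}
Step 4: wait(T2) -> count=0 queue=[] holders={T2,T4}
Step 5: wait(T3) -> count=0 queue=[T3] holders={T2,T4}
Step 6: signal(T4) -> count=0 queue=[] holders={T2,T3}
Step 7: signal(T3) -> count=1 queue=[] holders={T2}
Step 8: wait(T4) -> count=0 queue=[] holders={T2,T4}
Step 9: wait(T3) -> count=0 queue=[T3] holders={T2,T4}
Step 10: signal(T4) -> count=0 queue=[] holders={T2,T3}
Step 11: signal(T2) -> count=1 queue=[] holders={T3}
Step 12: signal(T3) -> count=2 queue=[] holders={none}
Step 13: wait(T4) -> count=1 queue=[] holders={T4}
Final holders: {T4} -> 1 thread(s)

Answer: 1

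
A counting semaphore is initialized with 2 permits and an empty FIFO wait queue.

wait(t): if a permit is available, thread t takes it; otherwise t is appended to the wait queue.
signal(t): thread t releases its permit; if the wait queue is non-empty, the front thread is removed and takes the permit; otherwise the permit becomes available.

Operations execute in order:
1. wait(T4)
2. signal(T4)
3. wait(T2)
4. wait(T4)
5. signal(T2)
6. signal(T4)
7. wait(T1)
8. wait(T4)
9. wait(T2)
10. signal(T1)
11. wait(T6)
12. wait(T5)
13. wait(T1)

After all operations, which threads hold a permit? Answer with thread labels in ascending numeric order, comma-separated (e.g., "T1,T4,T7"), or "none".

Step 1: wait(T4) -> count=1 queue=[] holders={T4}
Step 2: signal(T4) -> count=2 queue=[] holders={none}
Step 3: wait(T2) -> count=1 queue=[] holders={T2}
Step 4: wait(T4) -> count=0 queue=[] holders={T2,T4}
Step 5: signal(T2) -> count=1 queue=[] holders={T4}
Step 6: signal(T4) -> count=2 queue=[] holders={none}
Step 7: wait(T1) -> count=1 queue=[] holders={T1}
Step 8: wait(T4) -> count=0 queue=[] holders={T1,T4}
Step 9: wait(T2) -> count=0 queue=[T2] holders={T1,T4}
Step 10: signal(T1) -> count=0 queue=[] holders={T2,T4}
Step 11: wait(T6) -> count=0 queue=[T6] holders={T2,T4}
Step 12: wait(T5) -> count=0 queue=[T6,T5] holders={T2,T4}
Step 13: wait(T1) -> count=0 queue=[T6,T5,T1] holders={T2,T4}
Final holders: T2,T4

Answer: T2,T4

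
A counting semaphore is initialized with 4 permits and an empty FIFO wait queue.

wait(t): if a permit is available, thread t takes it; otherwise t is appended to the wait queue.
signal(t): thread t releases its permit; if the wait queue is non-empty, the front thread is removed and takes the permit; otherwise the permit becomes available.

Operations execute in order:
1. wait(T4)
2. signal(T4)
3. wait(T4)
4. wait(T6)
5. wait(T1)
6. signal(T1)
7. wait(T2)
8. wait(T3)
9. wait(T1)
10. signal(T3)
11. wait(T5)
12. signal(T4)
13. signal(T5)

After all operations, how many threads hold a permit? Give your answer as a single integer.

Step 1: wait(T4) -> count=3 queue=[] holders={T4}
Step 2: signal(T4) -> count=4 queue=[] holders={none}
Step 3: wait(T4) -> count=3 queue=[] holders={T4}
Step 4: wait(T6) -> count=2 queue=[] holders={T4,T6}
Step 5: wait(T1) -> count=1 queue=[] holders={T1,T4,T6}
Step 6: signal(T1) -> count=2 queue=[] holders={T4,T6}
Step 7: wait(T2) -> count=1 queue=[] holders={T2,T4,T6}
Step 8: wait(T3) -> count=0 queue=[] holders={T2,T3,T4,T6}
Step 9: wait(T1) -> count=0 queue=[T1] holders={T2,T3,T4,T6}
Step 10: signal(T3) -> count=0 queue=[] holders={T1,T2,T4,T6}
Step 11: wait(T5) -> count=0 queue=[T5] holders={T1,T2,T4,T6}
Step 12: signal(T4) -> count=0 queue=[] holders={T1,T2,T5,T6}
Step 13: signal(T5) -> count=1 queue=[] holders={T1,T2,T6}
Final holders: {T1,T2,T6} -> 3 thread(s)

Answer: 3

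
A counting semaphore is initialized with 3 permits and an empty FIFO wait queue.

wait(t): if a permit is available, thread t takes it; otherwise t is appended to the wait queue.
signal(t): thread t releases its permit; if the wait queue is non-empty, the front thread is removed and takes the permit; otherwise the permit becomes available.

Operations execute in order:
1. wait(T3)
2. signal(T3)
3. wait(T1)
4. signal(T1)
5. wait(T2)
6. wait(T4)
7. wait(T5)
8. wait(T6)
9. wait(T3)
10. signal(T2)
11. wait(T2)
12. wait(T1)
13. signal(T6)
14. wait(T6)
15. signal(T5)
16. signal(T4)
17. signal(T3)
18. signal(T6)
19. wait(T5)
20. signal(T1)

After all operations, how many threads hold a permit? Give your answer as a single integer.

Answer: 2

Derivation:
Step 1: wait(T3) -> count=2 queue=[] holders={T3}
Step 2: signal(T3) -> count=3 queue=[] holders={none}
Step 3: wait(T1) -> count=2 queue=[] holders={T1}
Step 4: signal(T1) -> count=3 queue=[] holders={none}
Step 5: wait(T2) -> count=2 queue=[] holders={T2}
Step 6: wait(T4) -> count=1 queue=[] holders={T2,T4}
Step 7: wait(T5) -> count=0 queue=[] holders={T2,T4,T5}
Step 8: wait(T6) -> count=0 queue=[T6] holders={T2,T4,T5}
Step 9: wait(T3) -> count=0 queue=[T6,T3] holders={T2,T4,T5}
Step 10: signal(T2) -> count=0 queue=[T3] holders={T4,T5,T6}
Step 11: wait(T2) -> count=0 queue=[T3,T2] holders={T4,T5,T6}
Step 12: wait(T1) -> count=0 queue=[T3,T2,T1] holders={T4,T5,T6}
Step 13: signal(T6) -> count=0 queue=[T2,T1] holders={T3,T4,T5}
Step 14: wait(T6) -> count=0 queue=[T2,T1,T6] holders={T3,T4,T5}
Step 15: signal(T5) -> count=0 queue=[T1,T6] holders={T2,T3,T4}
Step 16: signal(T4) -> count=0 queue=[T6] holders={T1,T2,T3}
Step 17: signal(T3) -> count=0 queue=[] holders={T1,T2,T6}
Step 18: signal(T6) -> count=1 queue=[] holders={T1,T2}
Step 19: wait(T5) -> count=0 queue=[] holders={T1,T2,T5}
Step 20: signal(T1) -> count=1 queue=[] holders={T2,T5}
Final holders: {T2,T5} -> 2 thread(s)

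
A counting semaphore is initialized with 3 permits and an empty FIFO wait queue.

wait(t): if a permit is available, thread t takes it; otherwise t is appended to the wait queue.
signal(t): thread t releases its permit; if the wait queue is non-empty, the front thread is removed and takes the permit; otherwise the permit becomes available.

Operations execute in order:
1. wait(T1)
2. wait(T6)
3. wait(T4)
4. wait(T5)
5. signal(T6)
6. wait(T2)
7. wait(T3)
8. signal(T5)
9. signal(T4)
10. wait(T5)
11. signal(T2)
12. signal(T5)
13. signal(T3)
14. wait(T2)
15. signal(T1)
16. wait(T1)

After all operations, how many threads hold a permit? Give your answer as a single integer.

Step 1: wait(T1) -> count=2 queue=[] holders={T1}
Step 2: wait(T6) -> count=1 queue=[] holders={T1,T6}
Step 3: wait(T4) -> count=0 queue=[] holders={T1,T4,T6}
Step 4: wait(T5) -> count=0 queue=[T5] holders={T1,T4,T6}
Step 5: signal(T6) -> count=0 queue=[] holders={T1,T4,T5}
Step 6: wait(T2) -> count=0 queue=[T2] holders={T1,T4,T5}
Step 7: wait(T3) -> count=0 queue=[T2,T3] holders={T1,T4,T5}
Step 8: signal(T5) -> count=0 queue=[T3] holders={T1,T2,T4}
Step 9: signal(T4) -> count=0 queue=[] holders={T1,T2,T3}
Step 10: wait(T5) -> count=0 queue=[T5] holders={T1,T2,T3}
Step 11: signal(T2) -> count=0 queue=[] holders={T1,T3,T5}
Step 12: signal(T5) -> count=1 queue=[] holders={T1,T3}
Step 13: signal(T3) -> count=2 queue=[] holders={T1}
Step 14: wait(T2) -> count=1 queue=[] holders={T1,T2}
Step 15: signal(T1) -> count=2 queue=[] holders={T2}
Step 16: wait(T1) -> count=1 queue=[] holders={T1,T2}
Final holders: {T1,T2} -> 2 thread(s)

Answer: 2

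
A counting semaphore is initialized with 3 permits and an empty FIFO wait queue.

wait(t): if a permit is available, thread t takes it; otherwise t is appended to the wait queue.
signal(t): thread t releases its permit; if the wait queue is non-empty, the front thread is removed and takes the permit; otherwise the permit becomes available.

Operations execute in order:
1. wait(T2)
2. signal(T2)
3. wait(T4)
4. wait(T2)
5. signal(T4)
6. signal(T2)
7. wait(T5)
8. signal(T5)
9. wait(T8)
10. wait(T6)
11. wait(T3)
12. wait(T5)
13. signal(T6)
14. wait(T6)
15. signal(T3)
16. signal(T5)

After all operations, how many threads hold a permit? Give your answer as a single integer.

Step 1: wait(T2) -> count=2 queue=[] holders={T2}
Step 2: signal(T2) -> count=3 queue=[] holders={none}
Step 3: wait(T4) -> count=2 queue=[] holders={T4}
Step 4: wait(T2) -> count=1 queue=[] holders={T2,T4}
Step 5: signal(T4) -> count=2 queue=[] holders={T2}
Step 6: signal(T2) -> count=3 queue=[] holders={none}
Step 7: wait(T5) -> count=2 queue=[] holders={T5}
Step 8: signal(T5) -> count=3 queue=[] holders={none}
Step 9: wait(T8) -> count=2 queue=[] holders={T8}
Step 10: wait(T6) -> count=1 queue=[] holders={T6,T8}
Step 11: wait(T3) -> count=0 queue=[] holders={T3,T6,T8}
Step 12: wait(T5) -> count=0 queue=[T5] holders={T3,T6,T8}
Step 13: signal(T6) -> count=0 queue=[] holders={T3,T5,T8}
Step 14: wait(T6) -> count=0 queue=[T6] holders={T3,T5,T8}
Step 15: signal(T3) -> count=0 queue=[] holders={T5,T6,T8}
Step 16: signal(T5) -> count=1 queue=[] holders={T6,T8}
Final holders: {T6,T8} -> 2 thread(s)

Answer: 2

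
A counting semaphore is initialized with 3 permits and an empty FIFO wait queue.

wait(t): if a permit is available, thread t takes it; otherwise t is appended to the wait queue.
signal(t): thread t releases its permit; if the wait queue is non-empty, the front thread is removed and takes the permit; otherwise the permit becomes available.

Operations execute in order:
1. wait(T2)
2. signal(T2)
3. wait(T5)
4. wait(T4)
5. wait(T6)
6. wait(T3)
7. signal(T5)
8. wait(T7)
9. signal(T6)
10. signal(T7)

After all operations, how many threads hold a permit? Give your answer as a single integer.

Step 1: wait(T2) -> count=2 queue=[] holders={T2}
Step 2: signal(T2) -> count=3 queue=[] holders={none}
Step 3: wait(T5) -> count=2 queue=[] holders={T5}
Step 4: wait(T4) -> count=1 queue=[] holders={T4,T5}
Step 5: wait(T6) -> count=0 queue=[] holders={T4,T5,T6}
Step 6: wait(T3) -> count=0 queue=[T3] holders={T4,T5,T6}
Step 7: signal(T5) -> count=0 queue=[] holders={T3,T4,T6}
Step 8: wait(T7) -> count=0 queue=[T7] holders={T3,T4,T6}
Step 9: signal(T6) -> count=0 queue=[] holders={T3,T4,T7}
Step 10: signal(T7) -> count=1 queue=[] holders={T3,T4}
Final holders: {T3,T4} -> 2 thread(s)

Answer: 2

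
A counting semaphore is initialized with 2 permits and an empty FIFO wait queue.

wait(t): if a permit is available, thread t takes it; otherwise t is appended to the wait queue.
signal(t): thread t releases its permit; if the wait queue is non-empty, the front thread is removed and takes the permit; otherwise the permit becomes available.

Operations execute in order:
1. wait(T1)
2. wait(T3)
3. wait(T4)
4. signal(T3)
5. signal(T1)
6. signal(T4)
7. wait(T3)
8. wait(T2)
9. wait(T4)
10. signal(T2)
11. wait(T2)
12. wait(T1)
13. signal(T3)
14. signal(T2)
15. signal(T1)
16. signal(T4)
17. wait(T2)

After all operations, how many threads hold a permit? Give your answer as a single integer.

Answer: 1

Derivation:
Step 1: wait(T1) -> count=1 queue=[] holders={T1}
Step 2: wait(T3) -> count=0 queue=[] holders={T1,T3}
Step 3: wait(T4) -> count=0 queue=[T4] holders={T1,T3}
Step 4: signal(T3) -> count=0 queue=[] holders={T1,T4}
Step 5: signal(T1) -> count=1 queue=[] holders={T4}
Step 6: signal(T4) -> count=2 queue=[] holders={none}
Step 7: wait(T3) -> count=1 queue=[] holders={T3}
Step 8: wait(T2) -> count=0 queue=[] holders={T2,T3}
Step 9: wait(T4) -> count=0 queue=[T4] holders={T2,T3}
Step 10: signal(T2) -> count=0 queue=[] holders={T3,T4}
Step 11: wait(T2) -> count=0 queue=[T2] holders={T3,T4}
Step 12: wait(T1) -> count=0 queue=[T2,T1] holders={T3,T4}
Step 13: signal(T3) -> count=0 queue=[T1] holders={T2,T4}
Step 14: signal(T2) -> count=0 queue=[] holders={T1,T4}
Step 15: signal(T1) -> count=1 queue=[] holders={T4}
Step 16: signal(T4) -> count=2 queue=[] holders={none}
Step 17: wait(T2) -> count=1 queue=[] holders={T2}
Final holders: {T2} -> 1 thread(s)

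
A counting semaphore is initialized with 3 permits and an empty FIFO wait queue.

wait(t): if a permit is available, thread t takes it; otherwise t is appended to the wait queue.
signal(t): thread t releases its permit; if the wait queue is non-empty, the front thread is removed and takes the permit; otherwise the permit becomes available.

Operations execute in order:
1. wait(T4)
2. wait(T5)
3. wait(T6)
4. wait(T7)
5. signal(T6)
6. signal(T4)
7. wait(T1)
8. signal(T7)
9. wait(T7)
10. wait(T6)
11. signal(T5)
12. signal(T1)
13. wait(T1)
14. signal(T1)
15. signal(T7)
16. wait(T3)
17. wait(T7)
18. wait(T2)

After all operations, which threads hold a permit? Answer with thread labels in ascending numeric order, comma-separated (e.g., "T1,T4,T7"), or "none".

Step 1: wait(T4) -> count=2 queue=[] holders={T4}
Step 2: wait(T5) -> count=1 queue=[] holders={T4,T5}
Step 3: wait(T6) -> count=0 queue=[] holders={T4,T5,T6}
Step 4: wait(T7) -> count=0 queue=[T7] holders={T4,T5,T6}
Step 5: signal(T6) -> count=0 queue=[] holders={T4,T5,T7}
Step 6: signal(T4) -> count=1 queue=[] holders={T5,T7}
Step 7: wait(T1) -> count=0 queue=[] holders={T1,T5,T7}
Step 8: signal(T7) -> count=1 queue=[] holders={T1,T5}
Step 9: wait(T7) -> count=0 queue=[] holders={T1,T5,T7}
Step 10: wait(T6) -> count=0 queue=[T6] holders={T1,T5,T7}
Step 11: signal(T5) -> count=0 queue=[] holders={T1,T6,T7}
Step 12: signal(T1) -> count=1 queue=[] holders={T6,T7}
Step 13: wait(T1) -> count=0 queue=[] holders={T1,T6,T7}
Step 14: signal(T1) -> count=1 queue=[] holders={T6,T7}
Step 15: signal(T7) -> count=2 queue=[] holders={T6}
Step 16: wait(T3) -> count=1 queue=[] holders={T3,T6}
Step 17: wait(T7) -> count=0 queue=[] holders={T3,T6,T7}
Step 18: wait(T2) -> count=0 queue=[T2] holders={T3,T6,T7}
Final holders: T3,T6,T7

Answer: T3,T6,T7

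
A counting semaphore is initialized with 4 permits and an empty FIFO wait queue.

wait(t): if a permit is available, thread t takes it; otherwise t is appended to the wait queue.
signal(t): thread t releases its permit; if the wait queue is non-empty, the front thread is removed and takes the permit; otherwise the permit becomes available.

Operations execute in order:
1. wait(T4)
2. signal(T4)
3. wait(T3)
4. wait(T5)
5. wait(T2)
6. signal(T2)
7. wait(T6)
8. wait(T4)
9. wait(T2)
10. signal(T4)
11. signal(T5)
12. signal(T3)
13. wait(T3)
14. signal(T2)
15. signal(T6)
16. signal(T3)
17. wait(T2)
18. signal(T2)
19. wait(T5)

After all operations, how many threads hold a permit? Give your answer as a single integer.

Step 1: wait(T4) -> count=3 queue=[] holders={T4}
Step 2: signal(T4) -> count=4 queue=[] holders={none}
Step 3: wait(T3) -> count=3 queue=[] holders={T3}
Step 4: wait(T5) -> count=2 queue=[] holders={T3,T5}
Step 5: wait(T2) -> count=1 queue=[] holders={T2,T3,T5}
Step 6: signal(T2) -> count=2 queue=[] holders={T3,T5}
Step 7: wait(T6) -> count=1 queue=[] holders={T3,T5,T6}
Step 8: wait(T4) -> count=0 queue=[] holders={T3,T4,T5,T6}
Step 9: wait(T2) -> count=0 queue=[T2] holders={T3,T4,T5,T6}
Step 10: signal(T4) -> count=0 queue=[] holders={T2,T3,T5,T6}
Step 11: signal(T5) -> count=1 queue=[] holders={T2,T3,T6}
Step 12: signal(T3) -> count=2 queue=[] holders={T2,T6}
Step 13: wait(T3) -> count=1 queue=[] holders={T2,T3,T6}
Step 14: signal(T2) -> count=2 queue=[] holders={T3,T6}
Step 15: signal(T6) -> count=3 queue=[] holders={T3}
Step 16: signal(T3) -> count=4 queue=[] holders={none}
Step 17: wait(T2) -> count=3 queue=[] holders={T2}
Step 18: signal(T2) -> count=4 queue=[] holders={none}
Step 19: wait(T5) -> count=3 queue=[] holders={T5}
Final holders: {T5} -> 1 thread(s)

Answer: 1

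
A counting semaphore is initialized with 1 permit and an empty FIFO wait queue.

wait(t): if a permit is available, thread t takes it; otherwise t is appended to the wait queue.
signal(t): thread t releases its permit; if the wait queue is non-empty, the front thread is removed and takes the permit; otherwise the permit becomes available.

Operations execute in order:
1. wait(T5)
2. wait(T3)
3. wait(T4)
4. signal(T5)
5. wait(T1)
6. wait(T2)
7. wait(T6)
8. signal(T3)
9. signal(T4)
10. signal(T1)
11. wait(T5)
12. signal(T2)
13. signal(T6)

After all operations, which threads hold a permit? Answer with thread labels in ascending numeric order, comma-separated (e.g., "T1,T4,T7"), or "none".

Step 1: wait(T5) -> count=0 queue=[] holders={T5}
Step 2: wait(T3) -> count=0 queue=[T3] holders={T5}
Step 3: wait(T4) -> count=0 queue=[T3,T4] holders={T5}
Step 4: signal(T5) -> count=0 queue=[T4] holders={T3}
Step 5: wait(T1) -> count=0 queue=[T4,T1] holders={T3}
Step 6: wait(T2) -> count=0 queue=[T4,T1,T2] holders={T3}
Step 7: wait(T6) -> count=0 queue=[T4,T1,T2,T6] holders={T3}
Step 8: signal(T3) -> count=0 queue=[T1,T2,T6] holders={T4}
Step 9: signal(T4) -> count=0 queue=[T2,T6] holders={T1}
Step 10: signal(T1) -> count=0 queue=[T6] holders={T2}
Step 11: wait(T5) -> count=0 queue=[T6,T5] holders={T2}
Step 12: signal(T2) -> count=0 queue=[T5] holders={T6}
Step 13: signal(T6) -> count=0 queue=[] holders={T5}
Final holders: T5

Answer: T5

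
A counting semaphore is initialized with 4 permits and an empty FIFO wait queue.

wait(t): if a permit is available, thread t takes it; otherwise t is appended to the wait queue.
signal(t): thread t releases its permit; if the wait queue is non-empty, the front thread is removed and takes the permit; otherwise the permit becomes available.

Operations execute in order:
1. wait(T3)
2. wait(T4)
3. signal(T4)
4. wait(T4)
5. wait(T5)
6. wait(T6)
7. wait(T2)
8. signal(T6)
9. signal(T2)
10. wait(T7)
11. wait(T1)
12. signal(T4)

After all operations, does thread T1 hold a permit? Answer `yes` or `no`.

Answer: yes

Derivation:
Step 1: wait(T3) -> count=3 queue=[] holders={T3}
Step 2: wait(T4) -> count=2 queue=[] holders={T3,T4}
Step 3: signal(T4) -> count=3 queue=[] holders={T3}
Step 4: wait(T4) -> count=2 queue=[] holders={T3,T4}
Step 5: wait(T5) -> count=1 queue=[] holders={T3,T4,T5}
Step 6: wait(T6) -> count=0 queue=[] holders={T3,T4,T5,T6}
Step 7: wait(T2) -> count=0 queue=[T2] holders={T3,T4,T5,T6}
Step 8: signal(T6) -> count=0 queue=[] holders={T2,T3,T4,T5}
Step 9: signal(T2) -> count=1 queue=[] holders={T3,T4,T5}
Step 10: wait(T7) -> count=0 queue=[] holders={T3,T4,T5,T7}
Step 11: wait(T1) -> count=0 queue=[T1] holders={T3,T4,T5,T7}
Step 12: signal(T4) -> count=0 queue=[] holders={T1,T3,T5,T7}
Final holders: {T1,T3,T5,T7} -> T1 in holders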